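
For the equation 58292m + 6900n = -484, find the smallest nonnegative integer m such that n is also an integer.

gcd(58292, 6900) = 4.
4 divides -484, so solutions exist.
By Bézout, 58292×(212) + 6900×(-1791) = 4.
Scale by -484/4 = -121: (m₀, n₀) = (-25652, 216711).
General solution: m = -25652 + 1725t, n = 216711 - 14573t for integer t.
m ≥ 0: smallest is -25652 mod 1725 = 223 (at t = 15), with n = -1884.

223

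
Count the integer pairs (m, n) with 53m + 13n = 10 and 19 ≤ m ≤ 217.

15

gcd(53, 13) = 1  (53 = 4·13 + 1, 13 = 13·1).
Back-substituting, 53·(1) + 13·(-4) = 1.
Scale by 10: particular solution (10, -40); reduce m mod 13: (10, -40).
General solution: m = 10 + 13t, n = -40 - 53t for integer t.
19 ≤ 10 + 13t ≤ 217 gives t ∈ [1, 15], which is 15 values.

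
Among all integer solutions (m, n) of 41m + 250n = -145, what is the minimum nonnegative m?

155

gcd(250, 41):
  250 = 6·41 + 4
  41 = 10·4 + 1
  4 = 4·1
so gcd(250, 41) = 1.
1 divides -145, so solutions exist.
Back-substitute for Bézout coefficients:
  1 = 41 - 10·4
  ... = 41·(61) + 250·(-10)
Scale by -145/1 = -145: (m₀, n₀) = (-8845, 1450).
General solution: m = -8845 + 250t, n = 1450 - 41t for integer t.
m ≥ 0: smallest is -8845 mod 250 = 155 (at t = 36), with n = -26.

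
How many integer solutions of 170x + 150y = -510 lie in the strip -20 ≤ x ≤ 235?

gcd(170, 150):
  170 = 1·150 + 20
  150 = 7·20 + 10
  20 = 2·10
so gcd(170, 150) = 10.
Back-substitute for Bézout coefficients:
  10 = 150 - 7·20
  ... = 170·(-7) + 150·(8)
Scale by -51: particular solution (357, -408); reduce x mod 15: (12, -17).
General solution: x = 12 + 15t, y = -17 - 17t for integer t.
-20 ≤ 12 + 15t ≤ 235 gives t ∈ [-2, 14], which is 17 values.

17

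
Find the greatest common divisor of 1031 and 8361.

1

gcd(8361, 1031) = 1  (8361 = 8*1031 + 113, 1031 = 9*113 + 14, 113 = 8*14 + 1, 14 = 14*1).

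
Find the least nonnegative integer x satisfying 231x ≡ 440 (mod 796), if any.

gcd(796, 231):
  796 = 3*231 + 103
  231 = 2*103 + 25
  103 = 4*25 + 3
  25 = 8*3 + 1
  3 = 3*1
so gcd(796, 231) = 1.
1 divides 440, so solutions exist.
Back-substitute for Bézout coefficients:
  1 = 25 - 8*3
  ... = 231*(255) + 796*(-74)
So 231*(255) ≡ 1 (mod 796); multiply by 440: x ≡ 112200 (mod 796).
Smallest nonnegative: x = 112200 mod 796 = 760.

760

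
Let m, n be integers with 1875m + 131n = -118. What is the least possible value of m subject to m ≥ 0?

77

gcd(1875, 131) = 1.
1 divides -118, so solutions exist.
By Bézout, 1875·(16) + 131·(-229) = 1.
Scale by -118/1 = -118: (m₀, n₀) = (-1888, 27022).
General solution: m = -1888 + 131t, n = 27022 - 1875t for integer t.
m ≥ 0: smallest is -1888 mod 131 = 77 (at t = 15), with n = -1103.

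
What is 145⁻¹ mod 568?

521

gcd(568, 145) = 1  (568 = 3·145 + 133, 145 = 1·133 + 12, 133 = 11·12 + 1, 12 = 12·1).
Back-substituting, 145·(-47) + 568·(12) = 1.
So 145·-47 ≡ 1 (mod 568), and -47 mod 568 = 521.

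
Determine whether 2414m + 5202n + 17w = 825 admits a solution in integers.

no

gcd(5202, 2414):
  5202 = 2·2414 + 374
  2414 = 6·374 + 170
  374 = 2·170 + 34
  170 = 5·34
so gcd(5202, 2414) = 34.
gcd(34, 17) = 17.
17 does not divide 825 (remainder 9), so no integer solutions.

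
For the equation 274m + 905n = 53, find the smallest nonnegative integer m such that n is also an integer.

gcd(905, 274) = 1.
1 divides 53, so solutions exist.
By Bézout, 274·(109) + 905·(-33) = 1.
Scale by 53/1 = 53: (m₀, n₀) = (5777, -1749).
General solution: m = 5777 + 905t, n = -1749 - 274t for integer t.
m ≥ 0: smallest is 5777 mod 905 = 347 (at t = -6), with n = -105.

347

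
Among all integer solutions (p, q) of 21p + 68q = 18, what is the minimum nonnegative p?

30

gcd(68, 21):
  68 = 3·21 + 5
  21 = 4·5 + 1
  5 = 5·1
so gcd(68, 21) = 1.
1 divides 18, so solutions exist.
Back-substitute for Bézout coefficients:
  1 = 21 - 4·5
  ... = 21·(13) + 68·(-4)
Scale by 18/1 = 18: (p₀, q₀) = (234, -72).
General solution: p = 234 + 68t, q = -72 - 21t for integer t.
p ≥ 0: smallest is 234 mod 68 = 30 (at t = -3), with q = -9.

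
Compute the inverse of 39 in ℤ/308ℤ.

79

gcd(308, 39) = 1  (308 = 7*39 + 35, 39 = 1*35 + 4, 35 = 8*4 + 3, 4 = 1*3 + 1, 3 = 3*1).
Back-substituting, 39*(79) + 308*(-10) = 1.
So 39*79 ≡ 1 (mod 308), and 79 mod 308 = 79.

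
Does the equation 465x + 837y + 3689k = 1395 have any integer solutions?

yes

gcd(837, 465) = 93  (837 = 1·465 + 372, 465 = 1·372 + 93, 372 = 4·93).
gcd(93, 3689) = 31.
31 divides 1395, so integer solutions exist.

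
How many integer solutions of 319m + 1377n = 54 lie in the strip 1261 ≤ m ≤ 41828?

gcd(1377, 319):
  1377 = 4*319 + 101
  319 = 3*101 + 16
  101 = 6*16 + 5
  16 = 3*5 + 1
  5 = 5*1
so gcd(1377, 319) = 1.
Back-substitute for Bézout coefficients:
  1 = 16 - 3*5
  ... = 319*(259) + 1377*(-60)
Scale by 54: particular solution (13986, -3240); reduce m mod 1377: (216, -50).
General solution: m = 216 + 1377t, n = -50 - 319t for integer t.
1261 ≤ 216 + 1377t ≤ 41828 gives t ∈ [1, 30], which is 30 values.

30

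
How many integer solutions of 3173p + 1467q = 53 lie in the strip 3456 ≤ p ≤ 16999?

10

gcd(3173, 1467) = 1  (3173 = 2·1467 + 239, 1467 = 6·239 + 33, 239 = 7·33 + 8, 33 = 4·8 + 1, 8 = 8·1).
Back-substituting, 3173·(-178) + 1467·(385) = 1.
Scale by 53: particular solution (-9434, 20405); reduce p mod 1467: (835, -1806).
General solution: p = 835 + 1467t, q = -1806 - 3173t for integer t.
3456 ≤ 835 + 1467t ≤ 16999 gives t ∈ [2, 11], which is 10 values.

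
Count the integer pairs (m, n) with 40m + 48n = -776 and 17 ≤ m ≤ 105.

15

gcd(48, 40) = 8  (48 = 1·40 + 8, 40 = 5·8).
Back-substituting, 40·(-1) + 48·(1) = 8.
Scale by -97: particular solution (97, -97); reduce m mod 6: (1, -17).
General solution: m = 1 + 6t, n = -17 - 5t for integer t.
17 ≤ 1 + 6t ≤ 105 gives t ∈ [3, 17], which is 15 values.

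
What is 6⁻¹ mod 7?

gcd(7, 6) = 1.
By Bézout, 6*(-1) + 7*(1) = 1.
So 6*-1 ≡ 1 (mod 7), and -1 mod 7 = 6.

6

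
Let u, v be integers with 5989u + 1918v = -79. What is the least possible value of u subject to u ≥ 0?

gcd(5989, 1918):
  5989 = 3*1918 + 235
  1918 = 8*235 + 38
  235 = 6*38 + 7
  38 = 5*7 + 3
  7 = 2*3 + 1
  3 = 3*1
so gcd(5989, 1918) = 1.
1 divides -79, so solutions exist.
Back-substitute for Bézout coefficients:
  1 = 7 - 2*3
  ... = 5989*(555) + 1918*(-1733)
Scale by -79/1 = -79: (u₀, v₀) = (-43845, 136907).
General solution: u = -43845 + 1918t, v = 136907 - 5989t for integer t.
u ≥ 0: smallest is -43845 mod 1918 = 269 (at t = 23), with v = -840.

269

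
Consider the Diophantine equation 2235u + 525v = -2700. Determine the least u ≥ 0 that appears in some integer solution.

gcd(2235, 525) = 15.
15 divides -2700, so solutions exist.
By Bézout, 2235×(4) + 525×(-17) = 15.
Scale by -2700/15 = -180: (u₀, v₀) = (-720, 3060).
General solution: u = -720 + 35t, v = 3060 - 149t for integer t.
u ≥ 0: smallest is -720 mod 35 = 15 (at t = 21), with v = -69.

15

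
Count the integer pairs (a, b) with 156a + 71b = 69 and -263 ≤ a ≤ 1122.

19

gcd(156, 71) = 1.
By Bézout, 156*(-5) + 71*(11) = 1.
Particular solution: (10, -21).
General solution: a = 10 + 71t, b = -21 - 156t for integer t.
-263 ≤ 10 + 71t ≤ 1122 gives t ∈ [-3, 15], which is 19 values.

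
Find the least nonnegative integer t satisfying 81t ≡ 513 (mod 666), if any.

31

gcd(666, 81) = 9  (666 = 8×81 + 18, 81 = 4×18 + 9, 18 = 2×9).
9 divides 513, so solutions exist.
Back-substituting, 81×(33) + 666×(-4) = 9.
So 81×(33) ≡ 9 (mod 666); multiply by 57: t ≡ 1881 (mod 74).
Smallest nonnegative: t = 1881 mod 74 = 31.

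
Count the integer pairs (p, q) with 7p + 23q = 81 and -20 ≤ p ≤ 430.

20

gcd(23, 7) = 1.
By Bézout, 7*(10) + 23*(-3) = 1.
Particular solution: (5, 2).
General solution: p = 5 + 23t, q = 2 - 7t for integer t.
-20 ≤ 5 + 23t ≤ 430 gives t ∈ [-1, 18], which is 20 values.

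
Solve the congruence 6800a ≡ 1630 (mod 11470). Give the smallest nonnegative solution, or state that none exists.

gcd(11470, 6800):
  11470 = 1×6800 + 4670
  6800 = 1×4670 + 2130
  4670 = 2×2130 + 410
  2130 = 5×410 + 80
  410 = 5×80 + 10
  80 = 8×10
so gcd(11470, 6800) = 10.
10 divides 1630, so solutions exist.
Back-substitute for Bézout coefficients:
  10 = 410 - 5×80
  ... = 6800×(-140) + 11470×(83)
So 6800×(-140) ≡ 10 (mod 11470); multiply by 163: a ≡ -22820 (mod 1147).
Smallest nonnegative: a = -22820 mod 1147 = 120.

120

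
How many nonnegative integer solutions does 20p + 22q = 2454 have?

gcd(22, 20) = 2  (22 = 1·20 + 2, 20 = 10·2).
Back-substituting, 20·(-1) + 22·(1) = 2.
Scale by 1227: one solution is (-1227, 1227). Reduce p mod 11: (5, 107).
General: p = 5 + 11t, q = 107 - 10t.
p ≥ 0 ⇒ t ≥ 0; q ≥ 0 ⇒ t ≤ 10. So t ∈ [0, 10]: 11 solutions.

11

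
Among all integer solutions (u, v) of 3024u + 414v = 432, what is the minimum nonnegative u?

gcd(3024, 414) = 18  (3024 = 7×414 + 126, 414 = 3×126 + 36, 126 = 3×36 + 18, 36 = 2×18).
18 divides 432, so solutions exist.
Back-substituting, 3024×(10) + 414×(-73) = 18.
Scale by 432/18 = 24: (u₀, v₀) = (240, -1752).
General solution: u = 240 + 23t, v = -1752 - 168t for integer t.
u ≥ 0: smallest is 240 mod 23 = 10 (at t = -10), with v = -72.

10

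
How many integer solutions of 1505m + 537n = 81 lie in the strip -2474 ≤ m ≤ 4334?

13

gcd(1505, 537) = 1.
By Bézout, 1505×(-76) + 537×(213) = 1.
Particular solution: (288, -807).
General solution: m = 288 + 537t, n = -807 - 1505t for integer t.
-2474 ≤ 288 + 537t ≤ 4334 gives t ∈ [-5, 7], which is 13 values.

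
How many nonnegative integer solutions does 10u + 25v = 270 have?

gcd(25, 10) = 5.
By Bézout, 10*(-2) + 25*(1) = 5.
One solution: (2, 10).
General: u = 2 + 5t, v = 10 - 2t.
u ≥ 0 ⇒ t ≥ 0; v ≥ 0 ⇒ t ≤ 5. So t ∈ [0, 5]: 6 solutions.

6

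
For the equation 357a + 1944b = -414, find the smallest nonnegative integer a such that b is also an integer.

gcd(1944, 357) = 3.
3 divides -414, so solutions exist.
By Bézout, 357*(-49) + 1944*(9) = 3.
Scale by -414/3 = -138: (a₀, b₀) = (6762, -1242).
General solution: a = 6762 + 648t, b = -1242 - 119t for integer t.
a ≥ 0: smallest is 6762 mod 648 = 282 (at t = -10), with b = -52.

282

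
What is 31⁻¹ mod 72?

gcd(72, 31) = 1.
By Bézout, 31·(7) + 72·(-3) = 1.
So 31·7 ≡ 1 (mod 72), and 7 mod 72 = 7.

7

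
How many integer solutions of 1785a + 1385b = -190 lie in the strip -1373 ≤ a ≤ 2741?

gcd(1785, 1385) = 5  (1785 = 1·1385 + 400, 1385 = 3·400 + 185, 400 = 2·185 + 30, 185 = 6·30 + 5, 30 = 6·5).
Back-substituting, 1785·(-45) + 1385·(58) = 5.
Scale by -38: particular solution (1710, -2204); reduce a mod 277: (48, -62).
General solution: a = 48 + 277t, b = -62 - 357t for integer t.
-1373 ≤ 48 + 277t ≤ 2741 gives t ∈ [-5, 9], which is 15 values.

15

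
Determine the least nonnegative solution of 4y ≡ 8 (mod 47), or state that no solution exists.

gcd(47, 4):
  47 = 11×4 + 3
  4 = 1×3 + 1
  3 = 3×1
so gcd(47, 4) = 1.
1 divides 8, so solutions exist.
Back-substitute for Bézout coefficients:
  1 = 4 - 1×3
  ... = 4×(12) + 47×(-1)
So 4×(12) ≡ 1 (mod 47); multiply by 8: y ≡ 96 (mod 47).
Smallest nonnegative: y = 96 mod 47 = 2.

2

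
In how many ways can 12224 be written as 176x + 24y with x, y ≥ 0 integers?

23

gcd(176, 24) = 8.
By Bézout, 176×(1) + 24×(-7) = 8.
One solution: (1, 502).
General: x = 1 + 3t, y = 502 - 22t.
x ≥ 0 ⇒ t ≥ 0; y ≥ 0 ⇒ t ≤ 22. So t ∈ [0, 22]: 23 solutions.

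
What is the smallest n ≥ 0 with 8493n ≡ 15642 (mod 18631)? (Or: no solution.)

8011

gcd(18631, 8493):
  18631 = 2×8493 + 1645
  8493 = 5×1645 + 268
  1645 = 6×268 + 37
  268 = 7×37 + 9
  37 = 4×9 + 1
  9 = 9×1
so gcd(18631, 8493) = 1.
1 divides 15642, so solutions exist.
Back-substitute for Bézout coefficients:
  1 = 37 - 4×9
  ... = 8493×(-2016) + 18631×(919)
So 8493×(-2016) ≡ 1 (mod 18631); multiply by 15642: n ≡ -31534272 (mod 18631).
Smallest nonnegative: n = -31534272 mod 18631 = 8011.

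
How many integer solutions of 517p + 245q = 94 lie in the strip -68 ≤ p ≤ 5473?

23

gcd(517, 245):
  517 = 2×245 + 27
  245 = 9×27 + 2
  27 = 13×2 + 1
  2 = 2×1
so gcd(517, 245) = 1.
Back-substitute for Bézout coefficients:
  1 = 27 - 13×2
  ... = 517×(118) + 245×(-249)
Scale by 94: particular solution (11092, -23406); reduce p mod 245: (67, -141).
General solution: p = 67 + 245t, q = -141 - 517t for integer t.
-68 ≤ 67 + 245t ≤ 5473 gives t ∈ [0, 22], which is 23 values.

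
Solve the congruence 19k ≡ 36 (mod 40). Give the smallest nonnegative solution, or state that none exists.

gcd(40, 19) = 1  (40 = 2×19 + 2, 19 = 9×2 + 1, 2 = 2×1).
1 divides 36, so solutions exist.
Back-substituting, 19×(19) + 40×(-9) = 1.
So 19×(19) ≡ 1 (mod 40); multiply by 36: k ≡ 684 (mod 40).
Smallest nonnegative: k = 684 mod 40 = 4.

4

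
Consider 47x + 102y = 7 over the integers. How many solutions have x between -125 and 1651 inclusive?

gcd(102, 47):
  102 = 2·47 + 8
  47 = 5·8 + 7
  8 = 1·7 + 1
  7 = 7·1
so gcd(102, 47) = 1.
Back-substitute for Bézout coefficients:
  1 = 8 - 1·7
  ... = 47·(-13) + 102·(6)
Scale by 7: particular solution (-91, 42); reduce x mod 102: (11, -5).
General solution: x = 11 + 102t, y = -5 - 47t for integer t.
-125 ≤ 11 + 102t ≤ 1651 gives t ∈ [-1, 16], which is 18 values.

18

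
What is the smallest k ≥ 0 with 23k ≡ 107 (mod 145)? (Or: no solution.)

gcd(145, 23):
  145 = 6*23 + 7
  23 = 3*7 + 2
  7 = 3*2 + 1
  2 = 2*1
so gcd(145, 23) = 1.
1 divides 107, so solutions exist.
Back-substitute for Bézout coefficients:
  1 = 7 - 3*2
  ... = 23*(-63) + 145*(10)
So 23*(-63) ≡ 1 (mod 145); multiply by 107: k ≡ -6741 (mod 145).
Smallest nonnegative: k = -6741 mod 145 = 74.

74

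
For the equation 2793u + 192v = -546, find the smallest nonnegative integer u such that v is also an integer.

gcd(2793, 192):
  2793 = 14·192 + 105
  192 = 1·105 + 87
  105 = 1·87 + 18
  87 = 4·18 + 15
  18 = 1·15 + 3
  15 = 5·3
so gcd(2793, 192) = 3.
3 divides -546, so solutions exist.
Back-substitute for Bézout coefficients:
  3 = 18 - 1·15
  ... = 2793·(11) + 192·(-160)
Scale by -546/3 = -182: (u₀, v₀) = (-2002, 29120).
General solution: u = -2002 + 64t, v = 29120 - 931t for integer t.
u ≥ 0: smallest is -2002 mod 64 = 46 (at t = 32), with v = -672.

46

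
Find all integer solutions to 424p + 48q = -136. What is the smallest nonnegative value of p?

gcd(424, 48) = 8.
8 divides -136, so solutions exist.
By Bézout, 424*(-1) + 48*(9) = 8.
Scale by -136/8 = -17: (p₀, q₀) = (17, -153).
General solution: p = 17 + 6t, q = -153 - 53t for integer t.
p ≥ 0: smallest is 17 mod 6 = 5 (at t = -2), with q = -47.

5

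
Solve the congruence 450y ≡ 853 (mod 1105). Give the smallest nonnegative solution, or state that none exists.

no solution

gcd(1105, 450) = 5  (1105 = 2*450 + 205, 450 = 2*205 + 40, 205 = 5*40 + 5, 40 = 8*5).
5 does not divide 853, so the congruence has no solution.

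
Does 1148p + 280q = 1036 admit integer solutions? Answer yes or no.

gcd(1148, 280) = 28  (1148 = 4×280 + 28, 280 = 10×28).
28 divides 1036, so integer solutions exist.

yes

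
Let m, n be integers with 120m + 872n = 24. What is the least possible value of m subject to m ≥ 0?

gcd(872, 120):
  872 = 7·120 + 32
  120 = 3·32 + 24
  32 = 1·24 + 8
  24 = 3·8
so gcd(872, 120) = 8.
8 divides 24, so solutions exist.
Back-substitute for Bézout coefficients:
  8 = 32 - 1·24
  ... = 120·(-29) + 872·(4)
Scale by 24/8 = 3: (m₀, n₀) = (-87, 12).
General solution: m = -87 + 109t, n = 12 - 15t for integer t.
m ≥ 0: smallest is -87 mod 109 = 22 (at t = 1), with n = -3.

22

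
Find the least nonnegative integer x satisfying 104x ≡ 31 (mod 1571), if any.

gcd(1571, 104) = 1  (1571 = 15*104 + 11, 104 = 9*11 + 5, 11 = 2*5 + 1, 5 = 5*1).
1 divides 31, so solutions exist.
Back-substituting, 104*(-287) + 1571*(19) = 1.
So 104*(-287) ≡ 1 (mod 1571); multiply by 31: x ≡ -8897 (mod 1571).
Smallest nonnegative: x = -8897 mod 1571 = 529.

529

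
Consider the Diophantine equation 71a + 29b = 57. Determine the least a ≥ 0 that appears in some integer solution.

gcd(71, 29) = 1.
1 divides 57, so solutions exist.
By Bézout, 71*(9) + 29*(-22) = 1.
Scale by 57/1 = 57: (a₀, b₀) = (513, -1254).
General solution: a = 513 + 29t, b = -1254 - 71t for integer t.
a ≥ 0: smallest is 513 mod 29 = 20 (at t = -17), with b = -47.

20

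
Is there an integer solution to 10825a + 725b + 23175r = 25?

gcd(10825, 725) = 25  (10825 = 14·725 + 675, 725 = 1·675 + 50, 675 = 13·50 + 25, 50 = 2·25).
gcd(25, 23175) = 25.
25 divides 25, so integer solutions exist.

yes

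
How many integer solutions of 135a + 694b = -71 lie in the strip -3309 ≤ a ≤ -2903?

gcd(694, 135):
  694 = 5×135 + 19
  135 = 7×19 + 2
  19 = 9×2 + 1
  2 = 2×1
so gcd(694, 135) = 1.
Back-substitute for Bézout coefficients:
  1 = 19 - 9×2
  ... = 135×(-329) + 694×(64)
Scale by -71: particular solution (23359, -4544); reduce a mod 694: (457, -89).
General solution: a = 457 + 694t, b = -89 - 135t for integer t.
-3309 ≤ 457 + 694t ≤ -2903 gives t ∈ [-5, -5], which is 1 value.

1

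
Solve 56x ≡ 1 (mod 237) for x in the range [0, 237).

182

gcd(237, 56) = 1.
By Bézout, 56×(-55) + 237×(13) = 1.
So 56×-55 ≡ 1 (mod 237), and -55 mod 237 = 182.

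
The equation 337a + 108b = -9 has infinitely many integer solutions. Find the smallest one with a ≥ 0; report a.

99

gcd(337, 108):
  337 = 3×108 + 13
  108 = 8×13 + 4
  13 = 3×4 + 1
  4 = 4×1
so gcd(337, 108) = 1.
1 divides -9, so solutions exist.
Back-substitute for Bézout coefficients:
  1 = 13 - 3×4
  ... = 337×(25) + 108×(-78)
Scale by -9/1 = -9: (a₀, b₀) = (-225, 702).
General solution: a = -225 + 108t, b = 702 - 337t for integer t.
a ≥ 0: smallest is -225 mod 108 = 99 (at t = 3), with b = -309.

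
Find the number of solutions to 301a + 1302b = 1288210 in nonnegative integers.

gcd(1302, 301) = 7.
By Bézout, 301·(13) + 1302·(-3) = 7.
One solution: (58, 976).
General: a = 58 + 186t, b = 976 - 43t.
a ≥ 0 ⇒ t ≥ 0; b ≥ 0 ⇒ t ≤ 22. So t ∈ [0, 22]: 23 solutions.

23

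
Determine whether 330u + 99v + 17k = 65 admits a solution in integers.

yes

gcd(330, 99) = 33.
gcd(33, 17) = 1.
1 divides 65, so integer solutions exist.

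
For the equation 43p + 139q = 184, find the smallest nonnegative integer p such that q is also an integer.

56

gcd(139, 43) = 1.
1 divides 184, so solutions exist.
By Bézout, 43*(-42) + 139*(13) = 1.
Scale by 184/1 = 184: (p₀, q₀) = (-7728, 2392).
General solution: p = -7728 + 139t, q = 2392 - 43t for integer t.
p ≥ 0: smallest is -7728 mod 139 = 56 (at t = 56), with q = -16.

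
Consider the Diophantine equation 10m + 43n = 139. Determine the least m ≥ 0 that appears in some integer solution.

1

gcd(43, 10):
  43 = 4·10 + 3
  10 = 3·3 + 1
  3 = 3·1
so gcd(43, 10) = 1.
1 divides 139, so solutions exist.
Back-substitute for Bézout coefficients:
  1 = 10 - 3·3
  ... = 10·(13) + 43·(-3)
Scale by 139/1 = 139: (m₀, n₀) = (1807, -417).
General solution: m = 1807 + 43t, n = -417 - 10t for integer t.
m ≥ 0: smallest is 1807 mod 43 = 1 (at t = -42), with n = 3.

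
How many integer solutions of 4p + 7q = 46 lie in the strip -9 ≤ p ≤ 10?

gcd(7, 4) = 1  (7 = 1*4 + 3, 4 = 1*3 + 1, 3 = 3*1).
Back-substituting, 4*(2) + 7*(-1) = 1.
Scale by 46: particular solution (92, -46); reduce p mod 7: (1, 6).
General solution: p = 1 + 7t, q = 6 - 4t for integer t.
-9 ≤ 1 + 7t ≤ 10 gives t ∈ [-1, 1], which is 3 values.

3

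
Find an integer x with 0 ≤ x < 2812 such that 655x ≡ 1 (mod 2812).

2563

gcd(2812, 655):
  2812 = 4*655 + 192
  655 = 3*192 + 79
  192 = 2*79 + 34
  79 = 2*34 + 11
  34 = 3*11 + 1
  11 = 11*1
so gcd(2812, 655) = 1.
Back-substitute for Bézout coefficients:
  1 = 34 - 3*11
  ... = 655*(-249) + 2812*(58)
So 655*-249 ≡ 1 (mod 2812), and -249 mod 2812 = 2563.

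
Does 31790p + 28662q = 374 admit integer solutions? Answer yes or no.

yes

gcd(31790, 28662):
  31790 = 1·28662 + 3128
  28662 = 9·3128 + 510
  3128 = 6·510 + 68
  510 = 7·68 + 34
  68 = 2·34
so gcd(31790, 28662) = 34.
34 divides 374, so integer solutions exist.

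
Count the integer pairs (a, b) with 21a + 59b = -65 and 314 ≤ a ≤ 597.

5

gcd(59, 21):
  59 = 2×21 + 17
  21 = 1×17 + 4
  17 = 4×4 + 1
  4 = 4×1
so gcd(59, 21) = 1.
Back-substitute for Bézout coefficients:
  1 = 17 - 4×4
  ... = 21×(-14) + 59×(5)
Scale by -65: particular solution (910, -325); reduce a mod 59: (25, -10).
General solution: a = 25 + 59t, b = -10 - 21t for integer t.
314 ≤ 25 + 59t ≤ 597 gives t ∈ [5, 9], which is 5 values.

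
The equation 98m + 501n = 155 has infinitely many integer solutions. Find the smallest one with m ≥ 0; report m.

gcd(501, 98) = 1  (501 = 5·98 + 11, 98 = 8·11 + 10, 11 = 1·10 + 1, 10 = 10·1).
1 divides 155, so solutions exist.
Back-substituting, 98·(-46) + 501·(9) = 1.
Scale by 155/1 = 155: (m₀, n₀) = (-7130, 1395).
General solution: m = -7130 + 501t, n = 1395 - 98t for integer t.
m ≥ 0: smallest is -7130 mod 501 = 385 (at t = 15), with n = -75.

385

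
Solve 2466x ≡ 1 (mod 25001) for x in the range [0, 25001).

gcd(25001, 2466) = 1  (25001 = 10×2466 + 341, 2466 = 7×341 + 79, 341 = 4×79 + 25, 79 = 3×25 + 4, 25 = 6×4 + 1, 4 = 4×1).
Back-substituting, 2466×(-6012) + 25001×(593) = 1.
So 2466×-6012 ≡ 1 (mod 25001), and -6012 mod 25001 = 18989.

18989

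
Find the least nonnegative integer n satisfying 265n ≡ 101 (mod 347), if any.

3

gcd(347, 265) = 1.
1 divides 101, so solutions exist.
By Bézout, 265·(55) + 347·(-42) = 1.
So 265·(55) ≡ 1 (mod 347); multiply by 101: n ≡ 5555 (mod 347).
Smallest nonnegative: n = 5555 mod 347 = 3.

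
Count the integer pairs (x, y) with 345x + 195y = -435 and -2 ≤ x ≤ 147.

12

gcd(345, 195) = 15  (345 = 1*195 + 150, 195 = 1*150 + 45, 150 = 3*45 + 15, 45 = 3*15).
Back-substituting, 345*(4) + 195*(-7) = 15.
Scale by -29: particular solution (-116, 203); reduce x mod 13: (1, -4).
General solution: x = 1 + 13t, y = -4 - 23t for integer t.
-2 ≤ 1 + 13t ≤ 147 gives t ∈ [0, 11], which is 12 values.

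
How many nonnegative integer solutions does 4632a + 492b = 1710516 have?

9

gcd(4632, 492) = 12.
By Bézout, 4632·(-12) + 492·(113) = 12.
One solution: (4, 3439).
General: a = 4 + 41t, b = 3439 - 386t.
a ≥ 0 ⇒ t ≥ 0; b ≥ 0 ⇒ t ≤ 8. So t ∈ [0, 8]: 9 solutions.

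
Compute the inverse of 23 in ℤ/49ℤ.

gcd(49, 23):
  49 = 2×23 + 3
  23 = 7×3 + 2
  3 = 1×2 + 1
  2 = 2×1
so gcd(49, 23) = 1.
Back-substitute for Bézout coefficients:
  1 = 3 - 1×2
  ... = 23×(-17) + 49×(8)
So 23×-17 ≡ 1 (mod 49), and -17 mod 49 = 32.

32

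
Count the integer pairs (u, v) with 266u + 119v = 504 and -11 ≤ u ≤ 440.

26

gcd(266, 119) = 7.
By Bézout, 266*(-4) + 119*(9) = 7.
Particular solution: (1, 2).
General solution: u = 1 + 17t, v = 2 - 38t for integer t.
-11 ≤ 1 + 17t ≤ 440 gives t ∈ [0, 25], which is 26 values.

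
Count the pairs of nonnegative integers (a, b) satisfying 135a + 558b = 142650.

17

gcd(558, 135):
  558 = 4·135 + 18
  135 = 7·18 + 9
  18 = 2·9
so gcd(558, 135) = 9.
Back-substitute for Bézout coefficients:
  9 = 135 - 7·18
  ... = 135·(29) + 558·(-7)
Scale by 15850: one solution is (459650, -110950). Reduce a mod 62: (44, 245).
General: a = 44 + 62t, b = 245 - 15t.
a ≥ 0 ⇒ t ≥ 0; b ≥ 0 ⇒ t ≤ 16. So t ∈ [0, 16]: 17 solutions.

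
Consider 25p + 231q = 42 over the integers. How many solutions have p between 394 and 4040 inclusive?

gcd(231, 25) = 1.
By Bézout, 25×(37) + 231×(-4) = 1.
Particular solution: (168, -18).
General solution: p = 168 + 231t, q = -18 - 25t for integer t.
394 ≤ 168 + 231t ≤ 4040 gives t ∈ [1, 16], which is 16 values.

16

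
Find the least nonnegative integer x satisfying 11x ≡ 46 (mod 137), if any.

gcd(137, 11):
  137 = 12·11 + 5
  11 = 2·5 + 1
  5 = 5·1
so gcd(137, 11) = 1.
1 divides 46, so solutions exist.
Back-substitute for Bézout coefficients:
  1 = 11 - 2·5
  ... = 11·(25) + 137·(-2)
So 11·(25) ≡ 1 (mod 137); multiply by 46: x ≡ 1150 (mod 137).
Smallest nonnegative: x = 1150 mod 137 = 54.

54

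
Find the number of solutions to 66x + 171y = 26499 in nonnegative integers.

gcd(171, 66):
  171 = 2·66 + 39
  66 = 1·39 + 27
  39 = 1·27 + 12
  27 = 2·12 + 3
  12 = 4·3
so gcd(171, 66) = 3.
Back-substitute for Bézout coefficients:
  3 = 27 - 2·12
  ... = 66·(13) + 171·(-5)
Scale by 8833: one solution is (114829, -44165). Reduce x mod 57: (31, 143).
General: x = 31 + 57t, y = 143 - 22t.
x ≥ 0 ⇒ t ≥ 0; y ≥ 0 ⇒ t ≤ 6. So t ∈ [0, 6]: 7 solutions.

7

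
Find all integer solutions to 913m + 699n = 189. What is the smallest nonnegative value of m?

174

gcd(913, 699) = 1.
1 divides 189, so solutions exist.
By Bézout, 913×(49) + 699×(-64) = 1.
Scale by 189/1 = 189: (m₀, n₀) = (9261, -12096).
General solution: m = 9261 + 699t, n = -12096 - 913t for integer t.
m ≥ 0: smallest is 9261 mod 699 = 174 (at t = -13), with n = -227.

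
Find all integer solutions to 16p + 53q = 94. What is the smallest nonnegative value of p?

39

gcd(53, 16) = 1  (53 = 3*16 + 5, 16 = 3*5 + 1, 5 = 5*1).
1 divides 94, so solutions exist.
Back-substituting, 16*(10) + 53*(-3) = 1.
Scale by 94/1 = 94: (p₀, q₀) = (940, -282).
General solution: p = 940 + 53t, q = -282 - 16t for integer t.
p ≥ 0: smallest is 940 mod 53 = 39 (at t = -17), with q = -10.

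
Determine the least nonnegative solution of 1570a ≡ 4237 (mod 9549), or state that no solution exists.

gcd(9549, 1570) = 1.
1 divides 4237, so solutions exist.
By Bézout, 1570×(-3035) + 9549×(499) = 1.
So 1570×(-3035) ≡ 1 (mod 9549); multiply by 4237: a ≡ -12859295 (mod 9549).
Smallest nonnegative: a = -12859295 mod 9549 = 3208.

3208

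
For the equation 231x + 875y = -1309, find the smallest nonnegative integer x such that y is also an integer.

36

gcd(875, 231):
  875 = 3×231 + 182
  231 = 1×182 + 49
  182 = 3×49 + 35
  49 = 1×35 + 14
  35 = 2×14 + 7
  14 = 2×7
so gcd(875, 231) = 7.
7 divides -1309, so solutions exist.
Back-substitute for Bézout coefficients:
  7 = 35 - 2×14
  ... = 231×(-53) + 875×(14)
Scale by -1309/7 = -187: (x₀, y₀) = (9911, -2618).
General solution: x = 9911 + 125t, y = -2618 - 33t for integer t.
x ≥ 0: smallest is 9911 mod 125 = 36 (at t = -79), with y = -11.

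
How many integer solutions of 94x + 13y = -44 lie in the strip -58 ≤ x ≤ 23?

gcd(94, 13):
  94 = 7×13 + 3
  13 = 4×3 + 1
  3 = 3×1
so gcd(94, 13) = 1.
Back-substitute for Bézout coefficients:
  1 = 13 - 4×3
  ... = 94×(-4) + 13×(29)
Scale by -44: particular solution (176, -1276); reduce x mod 13: (7, -54).
General solution: x = 7 + 13t, y = -54 - 94t for integer t.
-58 ≤ 7 + 13t ≤ 23 gives t ∈ [-5, 1], which is 7 values.

7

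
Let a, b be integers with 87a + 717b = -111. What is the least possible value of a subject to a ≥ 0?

gcd(717, 87):
  717 = 8*87 + 21
  87 = 4*21 + 3
  21 = 7*3
so gcd(717, 87) = 3.
3 divides -111, so solutions exist.
Back-substitute for Bézout coefficients:
  3 = 87 - 4*21
  ... = 87*(33) + 717*(-4)
Scale by -111/3 = -37: (a₀, b₀) = (-1221, 148).
General solution: a = -1221 + 239t, b = 148 - 29t for integer t.
a ≥ 0: smallest is -1221 mod 239 = 213 (at t = 6), with b = -26.

213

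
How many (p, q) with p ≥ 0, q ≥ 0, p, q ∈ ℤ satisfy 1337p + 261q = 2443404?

7

gcd(1337, 261) = 1.
By Bézout, 1337*(-106) + 261*(543) = 1.
One solution: (177, 8455).
General: p = 177 + 261t, q = 8455 - 1337t.
p ≥ 0 ⇒ t ≥ 0; q ≥ 0 ⇒ t ≤ 6. So t ∈ [0, 6]: 7 solutions.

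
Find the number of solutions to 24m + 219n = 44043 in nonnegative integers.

gcd(219, 24):
  219 = 9·24 + 3
  24 = 8·3
so gcd(219, 24) = 3.
Back-substitute for Bézout coefficients:
  3 = 219 - 9·24
  ... = 24·(-9) + 219·(1)
Scale by 14681: one solution is (-132129, 14681). Reduce m mod 73: (1, 201).
General: m = 1 + 73t, n = 201 - 8t.
m ≥ 0 ⇒ t ≥ 0; n ≥ 0 ⇒ t ≤ 25. So t ∈ [0, 25]: 26 solutions.

26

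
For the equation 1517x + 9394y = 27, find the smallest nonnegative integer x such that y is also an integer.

gcd(9394, 1517) = 1.
1 divides 27, so solutions exist.
By Bézout, 1517*(1319) + 9394*(-213) = 1.
Scale by 27/1 = 27: (x₀, y₀) = (35613, -5751).
General solution: x = 35613 + 9394t, y = -5751 - 1517t for integer t.
x ≥ 0: smallest is 35613 mod 9394 = 7431 (at t = -3), with y = -1200.

7431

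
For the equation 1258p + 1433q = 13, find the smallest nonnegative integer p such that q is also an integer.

90

gcd(1433, 1258):
  1433 = 1*1258 + 175
  1258 = 7*175 + 33
  175 = 5*33 + 10
  33 = 3*10 + 3
  10 = 3*3 + 1
  3 = 3*1
so gcd(1433, 1258) = 1.
1 divides 13, so solutions exist.
Back-substitute for Bézout coefficients:
  1 = 10 - 3*3
  ... = 1258*(-434) + 1433*(381)
Scale by 13/1 = 13: (p₀, q₀) = (-5642, 4953).
General solution: p = -5642 + 1433t, q = 4953 - 1258t for integer t.
p ≥ 0: smallest is -5642 mod 1433 = 90 (at t = 4), with q = -79.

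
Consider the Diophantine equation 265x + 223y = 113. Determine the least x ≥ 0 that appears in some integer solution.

8

gcd(265, 223):
  265 = 1·223 + 42
  223 = 5·42 + 13
  42 = 3·13 + 3
  13 = 4·3 + 1
  3 = 3·1
so gcd(265, 223) = 1.
1 divides 113, so solutions exist.
Back-substitute for Bézout coefficients:
  1 = 13 - 4·3
  ... = 265·(-69) + 223·(82)
Scale by 113/1 = 113: (x₀, y₀) = (-7797, 9266).
General solution: x = -7797 + 223t, y = 9266 - 265t for integer t.
x ≥ 0: smallest is -7797 mod 223 = 8 (at t = 35), with y = -9.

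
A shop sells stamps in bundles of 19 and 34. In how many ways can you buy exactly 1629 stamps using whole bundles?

Need nonnegative integers with 19j + 34k = 1629.
gcd(19, 34) = 1, and 19·(9) + 34·(-5) = 1.
So (j₀, k₀) = (14661, -8145); general j = 14661 + 34t, k = -8145 - 19t.
j ≥ 0 ⇒ t ≥ -431; k ≥ 0 ⇒ t ≤ -429. That's 3 values of t.

3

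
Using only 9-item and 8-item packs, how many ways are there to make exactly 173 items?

2

Need nonnegative integers with 9j + 8k = 173.
gcd(9, 8) = 1, and 9·(1) + 8·(-1) = 1.
So (j₀, k₀) = (173, -173); general j = 173 + 8t, k = -173 - 9t.
j ≥ 0 ⇒ t ≥ -21; k ≥ 0 ⇒ t ≤ -20. That's 2 values of t.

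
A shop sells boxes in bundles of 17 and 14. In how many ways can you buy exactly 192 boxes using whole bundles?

1

Need nonnegative integers with 17j + 14k = 192.
gcd(17, 14) = 1, and 17·(5) + 14·(-6) = 1.
So (j₀, k₀) = (960, -1152); general j = 960 + 14t, k = -1152 - 17t.
j ≥ 0 ⇒ t ≥ -68; k ≥ 0 ⇒ t ≤ -68. That's 1 value of t.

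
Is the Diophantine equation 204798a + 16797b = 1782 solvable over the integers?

gcd(204798, 16797) = 33.
33 divides 1782, so integer solutions exist.

yes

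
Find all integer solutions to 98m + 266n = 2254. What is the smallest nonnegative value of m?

4

gcd(266, 98) = 14  (266 = 2×98 + 70, 98 = 1×70 + 28, 70 = 2×28 + 14, 28 = 2×14).
14 divides 2254, so solutions exist.
Back-substituting, 98×(-8) + 266×(3) = 14.
Scale by 2254/14 = 161: (m₀, n₀) = (-1288, 483).
General solution: m = -1288 + 19t, n = 483 - 7t for integer t.
m ≥ 0: smallest is -1288 mod 19 = 4 (at t = 68), with n = 7.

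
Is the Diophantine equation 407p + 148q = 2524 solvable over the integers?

no

gcd(407, 148) = 37.
37 does not divide 2524 (remainder 8), so no integer solutions.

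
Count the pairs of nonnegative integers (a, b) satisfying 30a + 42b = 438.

gcd(42, 30):
  42 = 1·30 + 12
  30 = 2·12 + 6
  12 = 2·6
so gcd(42, 30) = 6.
Back-substitute for Bézout coefficients:
  6 = 30 - 2·12
  ... = 30·(3) + 42·(-2)
Scale by 73: one solution is (219, -146). Reduce a mod 7: (2, 9).
General: a = 2 + 7t, b = 9 - 5t.
a ≥ 0 ⇒ t ≥ 0; b ≥ 0 ⇒ t ≤ 1. So t ∈ [0, 1]: 2 solutions.

2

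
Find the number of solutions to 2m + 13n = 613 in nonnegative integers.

24

gcd(13, 2) = 1  (13 = 6·2 + 1, 2 = 2·1).
Back-substituting, 2·(-6) + 13·(1) = 1.
Scale by 613: one solution is (-3678, 613). Reduce m mod 13: (1, 47).
General: m = 1 + 13t, n = 47 - 2t.
m ≥ 0 ⇒ t ≥ 0; n ≥ 0 ⇒ t ≤ 23. So t ∈ [0, 23]: 24 solutions.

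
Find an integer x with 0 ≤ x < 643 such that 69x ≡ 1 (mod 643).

438

gcd(643, 69):
  643 = 9*69 + 22
  69 = 3*22 + 3
  22 = 7*3 + 1
  3 = 3*1
so gcd(643, 69) = 1.
Back-substitute for Bézout coefficients:
  1 = 22 - 7*3
  ... = 69*(-205) + 643*(22)
So 69*-205 ≡ 1 (mod 643), and -205 mod 643 = 438.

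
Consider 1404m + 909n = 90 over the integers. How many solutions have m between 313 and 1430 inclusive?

gcd(1404, 909) = 9  (1404 = 1×909 + 495, 909 = 1×495 + 414, 495 = 1×414 + 81, 414 = 5×81 + 9, 81 = 9×9).
Back-substituting, 1404×(-11) + 909×(17) = 9.
Scale by 10: particular solution (-110, 170); reduce m mod 101: (92, -142).
General solution: m = 92 + 101t, n = -142 - 156t for integer t.
313 ≤ 92 + 101t ≤ 1430 gives t ∈ [3, 13], which is 11 values.

11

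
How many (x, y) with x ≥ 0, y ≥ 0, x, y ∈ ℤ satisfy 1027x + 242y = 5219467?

21

gcd(1027, 242) = 1.
By Bézout, 1027·(-41) + 242·(174) = 1.
One solution: (33, 21428).
General: x = 33 + 242t, y = 21428 - 1027t.
x ≥ 0 ⇒ t ≥ 0; y ≥ 0 ⇒ t ≤ 20. So t ∈ [0, 20]: 21 solutions.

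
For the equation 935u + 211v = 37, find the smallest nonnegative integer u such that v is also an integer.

gcd(935, 211) = 1  (935 = 4*211 + 91, 211 = 2*91 + 29, 91 = 3*29 + 4, 29 = 7*4 + 1, 4 = 4*1).
1 divides 37, so solutions exist.
Back-substituting, 935*(-51) + 211*(226) = 1.
Scale by 37/1 = 37: (u₀, v₀) = (-1887, 8362).
General solution: u = -1887 + 211t, v = 8362 - 935t for integer t.
u ≥ 0: smallest is -1887 mod 211 = 12 (at t = 9), with v = -53.

12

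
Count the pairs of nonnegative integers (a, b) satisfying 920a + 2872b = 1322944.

gcd(2872, 920) = 8.
By Bézout, 920*(128) + 2872*(-41) = 8.
One solution: (105, 427).
General: a = 105 + 359t, b = 427 - 115t.
a ≥ 0 ⇒ t ≥ 0; b ≥ 0 ⇒ t ≤ 3. So t ∈ [0, 3]: 4 solutions.

4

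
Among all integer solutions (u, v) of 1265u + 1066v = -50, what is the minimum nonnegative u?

gcd(1265, 1066):
  1265 = 1×1066 + 199
  1066 = 5×199 + 71
  199 = 2×71 + 57
  71 = 1×57 + 14
  57 = 4×14 + 1
  14 = 14×1
so gcd(1265, 1066) = 1.
1 divides -50, so solutions exist.
Back-substitute for Bézout coefficients:
  1 = 57 - 4×14
  ... = 1265×(75) + 1066×(-89)
Scale by -50/1 = -50: (u₀, v₀) = (-3750, 4450).
General solution: u = -3750 + 1066t, v = 4450 - 1265t for integer t.
u ≥ 0: smallest is -3750 mod 1066 = 514 (at t = 4), with v = -610.

514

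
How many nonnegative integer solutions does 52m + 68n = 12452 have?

gcd(68, 52) = 4.
By Bézout, 52·(4) + 68·(-3) = 4.
One solution: (8, 177).
General: m = 8 + 17t, n = 177 - 13t.
m ≥ 0 ⇒ t ≥ 0; n ≥ 0 ⇒ t ≤ 13. So t ∈ [0, 13]: 14 solutions.

14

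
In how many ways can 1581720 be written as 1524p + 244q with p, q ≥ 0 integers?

gcd(1524, 244) = 4  (1524 = 6·244 + 60, 244 = 4·60 + 4, 60 = 15·4).
Back-substituting, 1524·(-4) + 244·(25) = 4.
Scale by 395430: one solution is (-1581720, 9885750). Reduce p mod 61: (10, 6420).
General: p = 10 + 61t, q = 6420 - 381t.
p ≥ 0 ⇒ t ≥ 0; q ≥ 0 ⇒ t ≤ 16. So t ∈ [0, 16]: 17 solutions.

17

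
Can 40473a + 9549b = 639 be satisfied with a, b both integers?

yes

gcd(40473, 9549) = 9  (40473 = 4·9549 + 2277, 9549 = 4·2277 + 441, 2277 = 5·441 + 72, 441 = 6·72 + 9, 72 = 8·9).
9 divides 639, so integer solutions exist.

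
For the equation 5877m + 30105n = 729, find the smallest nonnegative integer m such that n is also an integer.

gcd(30105, 5877) = 9.
9 divides 729, so solutions exist.
By Bézout, 5877×(1547) + 30105×(-302) = 9.
Scale by 729/9 = 81: (m₀, n₀) = (125307, -24462).
General solution: m = 125307 + 3345t, n = -24462 - 653t for integer t.
m ≥ 0: smallest is 125307 mod 3345 = 1542 (at t = -37), with n = -301.

1542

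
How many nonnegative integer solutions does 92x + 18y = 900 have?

2

gcd(92, 18) = 2.
By Bézout, 92×(1) + 18×(-5) = 2.
One solution: (0, 50).
General: x = 0 + 9t, y = 50 - 46t.
x ≥ 0 ⇒ t ≥ 0; y ≥ 0 ⇒ t ≤ 1. So t ∈ [0, 1]: 2 solutions.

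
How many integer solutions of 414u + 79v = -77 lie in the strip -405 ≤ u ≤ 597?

12

gcd(414, 79) = 1.
By Bézout, 414×(25) + 79×(-131) = 1.
Particular solution: (50, -263).
General solution: u = 50 + 79t, v = -263 - 414t for integer t.
-405 ≤ 50 + 79t ≤ 597 gives t ∈ [-5, 6], which is 12 values.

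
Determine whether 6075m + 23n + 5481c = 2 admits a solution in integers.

gcd(6075, 23) = 1.
gcd(1, 5481) = 1.
1 divides 2, so integer solutions exist.

yes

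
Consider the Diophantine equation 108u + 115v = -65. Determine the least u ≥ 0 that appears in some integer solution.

75

gcd(115, 108):
  115 = 1*108 + 7
  108 = 15*7 + 3
  7 = 2*3 + 1
  3 = 3*1
so gcd(115, 108) = 1.
1 divides -65, so solutions exist.
Back-substitute for Bézout coefficients:
  1 = 7 - 2*3
  ... = 108*(-33) + 115*(31)
Scale by -65/1 = -65: (u₀, v₀) = (2145, -2015).
General solution: u = 2145 + 115t, v = -2015 - 108t for integer t.
u ≥ 0: smallest is 2145 mod 115 = 75 (at t = -18), with v = -71.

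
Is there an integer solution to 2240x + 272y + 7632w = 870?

gcd(2240, 272) = 16  (2240 = 8×272 + 64, 272 = 4×64 + 16, 64 = 4×16).
gcd(16, 7632) = 16.
16 does not divide 870 (remainder 6), so no integer solutions.

no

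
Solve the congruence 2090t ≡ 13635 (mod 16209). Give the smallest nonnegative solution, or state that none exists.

gcd(16209, 2090) = 1  (16209 = 7*2090 + 1579, 2090 = 1*1579 + 511, 1579 = 3*511 + 46, 511 = 11*46 + 5, 46 = 9*5 + 1, 5 = 5*1).
1 divides 13635, so solutions exist.
Back-substituting, 2090*(-3172) + 16209*(409) = 1.
So 2090*(-3172) ≡ 1 (mod 16209); multiply by 13635: t ≡ -43250220 (mod 16209).
Smallest nonnegative: t = -43250220 mod 16209 = 11601.

11601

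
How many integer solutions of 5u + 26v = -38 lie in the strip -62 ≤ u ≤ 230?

11

gcd(26, 5):
  26 = 5×5 + 1
  5 = 5×1
so gcd(26, 5) = 1.
Back-substitute for Bézout coefficients:
  1 = 26 - 5×5
  ... = 5×(-5) + 26×(1)
Scale by -38: particular solution (190, -38); reduce u mod 26: (8, -3).
General solution: u = 8 + 26t, v = -3 - 5t for integer t.
-62 ≤ 8 + 26t ≤ 230 gives t ∈ [-2, 8], which is 11 values.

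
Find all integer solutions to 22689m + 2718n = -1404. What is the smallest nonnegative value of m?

266

gcd(22689, 2718) = 9  (22689 = 8×2718 + 945, 2718 = 2×945 + 828, 945 = 1×828 + 117, 828 = 7×117 + 9, 117 = 13×9).
9 divides -1404, so solutions exist.
Back-substituting, 22689×(-23) + 2718×(192) = 9.
Scale by -1404/9 = -156: (m₀, n₀) = (3588, -29952).
General solution: m = 3588 + 302t, n = -29952 - 2521t for integer t.
m ≥ 0: smallest is 3588 mod 302 = 266 (at t = -11), with n = -2221.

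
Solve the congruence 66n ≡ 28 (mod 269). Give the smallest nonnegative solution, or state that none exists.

gcd(269, 66) = 1  (269 = 4*66 + 5, 66 = 13*5 + 1, 5 = 5*1).
1 divides 28, so solutions exist.
Back-substituting, 66*(53) + 269*(-13) = 1.
So 66*(53) ≡ 1 (mod 269); multiply by 28: n ≡ 1484 (mod 269).
Smallest nonnegative: n = 1484 mod 269 = 139.

139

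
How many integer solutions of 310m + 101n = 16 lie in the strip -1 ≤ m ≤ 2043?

20

gcd(310, 101) = 1.
By Bézout, 310*(29) + 101*(-89) = 1.
Particular solution: (60, -184).
General solution: m = 60 + 101t, n = -184 - 310t for integer t.
-1 ≤ 60 + 101t ≤ 2043 gives t ∈ [0, 19], which is 20 values.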